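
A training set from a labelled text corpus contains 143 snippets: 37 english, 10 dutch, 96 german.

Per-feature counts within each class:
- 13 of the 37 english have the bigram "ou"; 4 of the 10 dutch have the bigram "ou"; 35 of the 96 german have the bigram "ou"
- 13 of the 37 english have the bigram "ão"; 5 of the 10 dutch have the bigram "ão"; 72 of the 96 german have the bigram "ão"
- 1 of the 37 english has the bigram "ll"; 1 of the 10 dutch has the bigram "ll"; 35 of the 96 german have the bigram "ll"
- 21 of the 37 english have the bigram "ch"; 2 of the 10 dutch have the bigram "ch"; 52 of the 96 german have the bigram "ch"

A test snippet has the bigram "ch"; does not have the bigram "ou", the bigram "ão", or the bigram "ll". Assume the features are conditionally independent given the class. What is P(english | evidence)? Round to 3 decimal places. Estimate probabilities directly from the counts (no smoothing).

0.598

english: (37/143) × (24/37) × (24/37) × (36/37) × (21/37) ≈ 0.0601178
dutch: (10/143) × (6/10) × (5/10) × (9/10) × (2/10) ≈ 0.00377622
german: (96/143) × (61/96) × (24/96) × (61/96) × (52/96) ≈ 0.0367049
P(english | x) = 0.0601178 / 0.10059892 ≈ 0.598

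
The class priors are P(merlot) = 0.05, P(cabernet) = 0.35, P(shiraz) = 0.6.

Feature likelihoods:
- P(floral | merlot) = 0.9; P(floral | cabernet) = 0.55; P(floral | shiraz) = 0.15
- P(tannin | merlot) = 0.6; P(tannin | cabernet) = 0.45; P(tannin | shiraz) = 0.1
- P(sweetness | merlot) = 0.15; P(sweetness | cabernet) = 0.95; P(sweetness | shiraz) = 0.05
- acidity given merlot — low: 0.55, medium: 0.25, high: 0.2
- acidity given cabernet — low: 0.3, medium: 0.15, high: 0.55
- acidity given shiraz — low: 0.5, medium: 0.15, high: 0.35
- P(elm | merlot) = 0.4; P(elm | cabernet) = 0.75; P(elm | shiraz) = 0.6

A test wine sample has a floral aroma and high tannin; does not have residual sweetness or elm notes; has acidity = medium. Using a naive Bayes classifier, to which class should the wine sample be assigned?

merlot: 0.05 × 0.9 × 0.6 × (1−0.15) × 0.25 × (1−0.4) = 0.0034425
cabernet: 0.35 × 0.55 × 0.45 × (1−0.95) × 0.15 × (1−0.75) = 0.000162421875
shiraz: 0.6 × 0.15 × 0.1 × (1−0.05) × 0.15 × (1−0.6) = 0.000513
Highest score → merlot.

merlot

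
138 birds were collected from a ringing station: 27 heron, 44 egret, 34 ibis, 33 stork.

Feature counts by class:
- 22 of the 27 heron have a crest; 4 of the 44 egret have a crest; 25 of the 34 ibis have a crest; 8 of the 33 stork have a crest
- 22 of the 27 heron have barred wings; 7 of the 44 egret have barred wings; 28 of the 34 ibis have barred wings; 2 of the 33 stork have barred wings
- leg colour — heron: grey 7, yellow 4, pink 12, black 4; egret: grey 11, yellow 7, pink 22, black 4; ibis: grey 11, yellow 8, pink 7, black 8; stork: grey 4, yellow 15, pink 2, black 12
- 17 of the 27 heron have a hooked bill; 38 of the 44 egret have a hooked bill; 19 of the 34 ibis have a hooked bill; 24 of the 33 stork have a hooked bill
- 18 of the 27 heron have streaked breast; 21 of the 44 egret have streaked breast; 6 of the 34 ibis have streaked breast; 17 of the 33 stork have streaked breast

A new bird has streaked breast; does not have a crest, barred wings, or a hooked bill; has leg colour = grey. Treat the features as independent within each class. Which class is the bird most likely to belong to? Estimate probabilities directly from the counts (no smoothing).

heron: (27/138) × (5/27) × (5/27) × (7/27) × (10/27) × (18/27) ≈ 0.000429513
egret: (44/138) × (40/44) × (37/44) × (11/44) × (6/44) × (21/44) ≈ 0.00396584
ibis: (34/138) × (9/34) × (6/34) × (11/34) × (15/34) × (6/34) ≈ 0.000289891
stork: (33/138) × (25/33) × (31/33) × (4/33) × (9/33) × (17/33) ≈ 0.00289813
Highest score → egret.

egret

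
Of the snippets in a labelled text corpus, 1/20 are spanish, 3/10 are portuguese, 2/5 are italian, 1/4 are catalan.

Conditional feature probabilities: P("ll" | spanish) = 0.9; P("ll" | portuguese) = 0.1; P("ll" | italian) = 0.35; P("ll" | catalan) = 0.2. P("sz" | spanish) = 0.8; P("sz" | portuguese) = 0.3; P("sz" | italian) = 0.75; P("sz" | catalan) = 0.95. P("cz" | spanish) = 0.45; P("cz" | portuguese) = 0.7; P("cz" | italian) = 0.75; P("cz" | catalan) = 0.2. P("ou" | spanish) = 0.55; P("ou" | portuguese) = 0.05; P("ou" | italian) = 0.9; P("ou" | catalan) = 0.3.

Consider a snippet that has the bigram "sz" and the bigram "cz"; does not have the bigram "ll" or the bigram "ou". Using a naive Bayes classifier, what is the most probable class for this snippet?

spanish: 0.05 × (1−0.9) × 0.8 × 0.45 × (1−0.55) = 0.00081
portuguese: 0.3 × (1−0.1) × 0.3 × 0.7 × (1−0.05) = 0.053865
italian: 0.4 × (1−0.35) × 0.75 × 0.75 × (1−0.9) = 0.014625
catalan: 0.25 × (1−0.2) × 0.95 × 0.2 × (1−0.3) = 0.0266
Highest score → portuguese.

portuguese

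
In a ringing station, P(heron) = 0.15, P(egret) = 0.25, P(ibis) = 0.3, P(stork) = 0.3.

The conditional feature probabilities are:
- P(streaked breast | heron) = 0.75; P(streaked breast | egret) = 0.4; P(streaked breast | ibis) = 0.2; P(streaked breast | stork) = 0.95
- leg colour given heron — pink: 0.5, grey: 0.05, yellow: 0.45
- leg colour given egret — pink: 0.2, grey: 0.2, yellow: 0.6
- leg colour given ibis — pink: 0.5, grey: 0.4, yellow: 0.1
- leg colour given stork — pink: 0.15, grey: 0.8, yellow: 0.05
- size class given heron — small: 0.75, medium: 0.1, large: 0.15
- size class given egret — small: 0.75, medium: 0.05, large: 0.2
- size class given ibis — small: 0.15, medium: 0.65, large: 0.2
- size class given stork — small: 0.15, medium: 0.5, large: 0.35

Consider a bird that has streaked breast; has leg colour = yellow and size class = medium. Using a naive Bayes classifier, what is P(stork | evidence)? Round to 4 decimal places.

0.3733

heron: 0.15 × 0.75 × 0.45 × 0.1 = 0.0050625
egret: 0.25 × 0.4 × 0.6 × 0.05 = 0.003
ibis: 0.3 × 0.2 × 0.1 × 0.65 = 0.0039
stork: 0.3 × 0.95 × 0.05 × 0.5 = 0.007125
P(stork | x) = 0.007125 / 0.0190875 ≈ 0.3733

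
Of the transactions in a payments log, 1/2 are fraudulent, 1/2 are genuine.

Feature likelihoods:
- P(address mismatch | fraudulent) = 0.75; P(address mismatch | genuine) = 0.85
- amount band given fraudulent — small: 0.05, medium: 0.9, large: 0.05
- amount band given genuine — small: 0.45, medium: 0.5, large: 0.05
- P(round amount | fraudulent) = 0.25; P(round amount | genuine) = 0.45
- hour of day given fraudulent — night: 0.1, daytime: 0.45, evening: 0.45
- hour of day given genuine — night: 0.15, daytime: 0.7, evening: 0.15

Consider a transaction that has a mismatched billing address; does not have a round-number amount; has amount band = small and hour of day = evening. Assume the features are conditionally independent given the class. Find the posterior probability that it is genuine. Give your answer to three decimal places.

fraudulent: 0.5 × 0.75 × 0.05 × (1−0.25) × 0.45 = 0.006328125
genuine: 0.5 × 0.85 × 0.45 × (1−0.45) × 0.15 = 0.015778125
P(genuine | x) = 0.015778125 / 0.02210625 ≈ 0.714

0.714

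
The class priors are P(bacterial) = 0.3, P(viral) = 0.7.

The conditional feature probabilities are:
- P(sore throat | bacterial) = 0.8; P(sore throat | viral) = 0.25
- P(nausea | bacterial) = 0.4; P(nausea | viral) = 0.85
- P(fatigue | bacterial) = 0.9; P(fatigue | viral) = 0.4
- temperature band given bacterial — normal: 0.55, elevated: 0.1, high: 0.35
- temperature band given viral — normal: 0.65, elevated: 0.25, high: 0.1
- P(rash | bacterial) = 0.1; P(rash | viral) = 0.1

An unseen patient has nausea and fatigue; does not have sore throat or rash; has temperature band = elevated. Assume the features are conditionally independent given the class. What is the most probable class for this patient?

viral

bacterial: 0.3 × (1−0.8) × 0.4 × 0.9 × 0.1 × (1−0.1) = 0.001944
viral: 0.7 × (1−0.25) × 0.85 × 0.4 × 0.25 × (1−0.1) = 0.0401625
Highest score → viral.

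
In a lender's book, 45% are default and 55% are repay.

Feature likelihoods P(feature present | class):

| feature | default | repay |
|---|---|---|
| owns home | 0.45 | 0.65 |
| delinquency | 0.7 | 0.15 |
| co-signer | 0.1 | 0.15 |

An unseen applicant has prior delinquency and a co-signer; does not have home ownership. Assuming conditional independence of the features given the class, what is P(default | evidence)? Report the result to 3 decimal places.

default: 0.45 × (1−0.45) × 0.7 × 0.1 = 0.017325
repay: 0.55 × (1−0.65) × 0.15 × 0.15 = 0.00433125
P(default | x) = 0.017325 / 0.02165625 ≈ 0.800

0.800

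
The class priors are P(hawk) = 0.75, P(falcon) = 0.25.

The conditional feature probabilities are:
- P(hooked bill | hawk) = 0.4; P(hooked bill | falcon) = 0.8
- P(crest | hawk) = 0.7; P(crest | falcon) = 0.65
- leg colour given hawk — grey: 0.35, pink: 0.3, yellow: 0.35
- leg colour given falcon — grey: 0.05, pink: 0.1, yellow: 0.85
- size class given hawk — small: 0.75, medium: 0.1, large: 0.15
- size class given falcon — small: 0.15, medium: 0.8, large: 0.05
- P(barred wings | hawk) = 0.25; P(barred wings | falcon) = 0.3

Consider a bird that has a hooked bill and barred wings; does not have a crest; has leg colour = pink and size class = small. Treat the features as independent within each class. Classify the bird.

hawk

hawk: 0.75 × 0.4 × (1−0.7) × 0.3 × 0.75 × 0.25 = 0.0050625
falcon: 0.25 × 0.8 × (1−0.65) × 0.1 × 0.15 × 0.3 = 0.000315
Highest score → hawk.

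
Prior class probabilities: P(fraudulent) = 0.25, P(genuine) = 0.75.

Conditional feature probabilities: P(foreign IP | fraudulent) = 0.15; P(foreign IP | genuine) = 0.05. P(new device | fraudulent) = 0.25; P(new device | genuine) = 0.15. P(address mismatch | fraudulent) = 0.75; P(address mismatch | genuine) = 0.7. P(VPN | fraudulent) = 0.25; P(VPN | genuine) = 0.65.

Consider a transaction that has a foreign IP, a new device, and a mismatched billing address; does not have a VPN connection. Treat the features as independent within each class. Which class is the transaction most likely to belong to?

fraudulent

fraudulent: 0.25 × 0.15 × 0.25 × 0.75 × (1−0.25) = 0.0052734375
genuine: 0.75 × 0.05 × 0.15 × 0.7 × (1−0.65) = 0.001378125
Highest score → fraudulent.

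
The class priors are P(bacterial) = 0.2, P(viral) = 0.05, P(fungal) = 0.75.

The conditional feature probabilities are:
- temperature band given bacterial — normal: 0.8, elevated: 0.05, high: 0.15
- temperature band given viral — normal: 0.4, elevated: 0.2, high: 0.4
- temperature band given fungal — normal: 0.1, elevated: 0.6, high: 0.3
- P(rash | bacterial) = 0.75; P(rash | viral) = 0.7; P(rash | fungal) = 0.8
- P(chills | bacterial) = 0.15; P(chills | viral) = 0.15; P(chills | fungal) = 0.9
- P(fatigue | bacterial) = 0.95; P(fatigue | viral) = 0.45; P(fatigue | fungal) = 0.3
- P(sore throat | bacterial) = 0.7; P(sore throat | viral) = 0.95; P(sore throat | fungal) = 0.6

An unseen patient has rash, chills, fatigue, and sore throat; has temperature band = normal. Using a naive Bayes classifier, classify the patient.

bacterial

bacterial: 0.2 × 0.8 × 0.75 × 0.15 × 0.95 × 0.7 = 0.01197
viral: 0.05 × 0.4 × 0.7 × 0.15 × 0.45 × 0.95 = 0.00089775
fungal: 0.75 × 0.1 × 0.8 × 0.9 × 0.3 × 0.6 = 0.00972
Highest score → bacterial.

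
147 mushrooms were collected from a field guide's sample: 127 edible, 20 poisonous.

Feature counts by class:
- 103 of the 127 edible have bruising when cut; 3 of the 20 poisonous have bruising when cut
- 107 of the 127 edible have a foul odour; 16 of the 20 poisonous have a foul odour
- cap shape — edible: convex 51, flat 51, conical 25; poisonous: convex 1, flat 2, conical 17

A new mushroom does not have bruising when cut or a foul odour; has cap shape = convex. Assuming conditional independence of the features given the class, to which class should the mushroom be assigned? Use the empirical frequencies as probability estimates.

edible

edible: (127/147) × (24/127) × (20/127) × (51/127) ≈ 0.0103249
poisonous: (20/147) × (17/20) × (4/20) × (1/20) ≈ 0.00115646
Highest score → edible.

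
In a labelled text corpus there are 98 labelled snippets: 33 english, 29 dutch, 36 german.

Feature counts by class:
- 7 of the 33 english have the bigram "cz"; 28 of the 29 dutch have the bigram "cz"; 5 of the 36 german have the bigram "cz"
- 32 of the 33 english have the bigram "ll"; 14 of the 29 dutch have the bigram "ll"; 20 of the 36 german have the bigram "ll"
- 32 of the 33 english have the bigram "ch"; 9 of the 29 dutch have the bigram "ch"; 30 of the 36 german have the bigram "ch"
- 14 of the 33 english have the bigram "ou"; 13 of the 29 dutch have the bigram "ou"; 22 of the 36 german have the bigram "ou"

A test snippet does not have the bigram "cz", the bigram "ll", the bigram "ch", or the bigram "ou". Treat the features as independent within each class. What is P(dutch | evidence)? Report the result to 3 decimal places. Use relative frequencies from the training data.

0.178

english: (33/98) × (26/33) × (1/33) × (1/33) × (19/33) ≈ 0.000140268
dutch: (29/98) × (1/29) × (15/29) × (20/29) × (16/29) ≈ 0.00200827
german: (36/98) × (31/36) × (16/36) × (6/36) × (14/36) ≈ 0.00911229
P(dutch | x) = 0.00200827 / 0.011260828 ≈ 0.178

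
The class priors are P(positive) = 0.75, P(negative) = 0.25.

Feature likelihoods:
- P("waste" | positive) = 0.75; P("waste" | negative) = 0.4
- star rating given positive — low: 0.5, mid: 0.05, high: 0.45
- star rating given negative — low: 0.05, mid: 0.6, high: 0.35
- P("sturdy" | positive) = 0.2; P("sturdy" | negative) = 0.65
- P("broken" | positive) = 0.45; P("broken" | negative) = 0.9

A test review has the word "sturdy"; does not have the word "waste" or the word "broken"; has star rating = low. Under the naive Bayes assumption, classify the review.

positive

positive: 0.75 × (1−0.75) × 0.5 × 0.2 × (1−0.45) = 0.0103125
negative: 0.25 × (1−0.4) × 0.05 × 0.65 × (1−0.9) = 0.0004875
Highest score → positive.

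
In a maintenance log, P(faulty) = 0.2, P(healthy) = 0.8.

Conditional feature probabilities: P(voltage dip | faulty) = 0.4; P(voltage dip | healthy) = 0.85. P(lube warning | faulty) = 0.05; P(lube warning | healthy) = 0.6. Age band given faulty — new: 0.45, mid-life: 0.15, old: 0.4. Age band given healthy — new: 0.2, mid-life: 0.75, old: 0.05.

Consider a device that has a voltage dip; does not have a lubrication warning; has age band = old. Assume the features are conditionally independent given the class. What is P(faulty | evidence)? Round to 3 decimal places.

0.691

faulty: 0.2 × 0.4 × (1−0.05) × 0.4 = 0.0304
healthy: 0.8 × 0.85 × (1−0.6) × 0.05 = 0.0136
P(faulty | x) = 0.0304 / 0.044 ≈ 0.691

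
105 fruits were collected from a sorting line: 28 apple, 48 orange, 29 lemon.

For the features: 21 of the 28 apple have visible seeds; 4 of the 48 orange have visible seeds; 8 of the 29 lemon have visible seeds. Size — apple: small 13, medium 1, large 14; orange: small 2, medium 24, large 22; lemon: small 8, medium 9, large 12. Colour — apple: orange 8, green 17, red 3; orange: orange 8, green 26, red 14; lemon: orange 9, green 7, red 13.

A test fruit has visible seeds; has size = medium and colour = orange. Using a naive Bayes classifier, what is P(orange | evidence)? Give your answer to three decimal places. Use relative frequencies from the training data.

apple: (28/105) × (21/28) × (1/28) × (8/28) ≈ 0.00204082
orange: (48/105) × (4/48) × (24/48) × (8/48) ≈ 0.0031746
lemon: (29/105) × (8/29) × (9/29) × (9/29) ≈ 0.0073382
P(orange | x) = 0.0031746 / 0.01255362 ≈ 0.253

0.253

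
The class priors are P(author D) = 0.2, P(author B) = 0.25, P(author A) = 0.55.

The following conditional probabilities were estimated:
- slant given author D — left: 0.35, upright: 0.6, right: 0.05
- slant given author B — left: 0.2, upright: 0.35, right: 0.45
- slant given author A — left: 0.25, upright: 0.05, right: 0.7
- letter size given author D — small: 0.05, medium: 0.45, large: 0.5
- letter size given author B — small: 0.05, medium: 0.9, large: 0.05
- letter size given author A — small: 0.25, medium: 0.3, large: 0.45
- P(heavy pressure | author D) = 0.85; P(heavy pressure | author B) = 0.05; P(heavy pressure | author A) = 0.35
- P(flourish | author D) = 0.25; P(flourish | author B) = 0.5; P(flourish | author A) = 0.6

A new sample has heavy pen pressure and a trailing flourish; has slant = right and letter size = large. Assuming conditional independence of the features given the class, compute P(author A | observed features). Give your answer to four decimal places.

author D: 0.2 × 0.05 × 0.5 × 0.85 × 0.25 = 0.0010625
author B: 0.25 × 0.45 × 0.05 × 0.05 × 0.5 = 0.000140625
author A: 0.55 × 0.7 × 0.45 × 0.35 × 0.6 = 0.0363825
P(author A | x) = 0.0363825 / 0.037585625 ≈ 0.9680

0.9680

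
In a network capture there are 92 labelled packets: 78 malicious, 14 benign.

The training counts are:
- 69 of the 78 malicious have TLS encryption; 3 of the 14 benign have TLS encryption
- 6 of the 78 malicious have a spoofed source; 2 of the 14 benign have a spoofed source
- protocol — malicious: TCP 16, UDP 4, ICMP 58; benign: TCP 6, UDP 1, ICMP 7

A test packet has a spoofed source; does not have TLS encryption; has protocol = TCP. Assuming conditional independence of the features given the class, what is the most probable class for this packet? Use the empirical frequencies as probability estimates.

malicious: (78/92) × (9/78) × (6/78) × (16/78) ≈ 0.00154361
benign: (14/92) × (11/14) × (2/14) × (6/14) ≈ 0.00732032
Highest score → benign.

benign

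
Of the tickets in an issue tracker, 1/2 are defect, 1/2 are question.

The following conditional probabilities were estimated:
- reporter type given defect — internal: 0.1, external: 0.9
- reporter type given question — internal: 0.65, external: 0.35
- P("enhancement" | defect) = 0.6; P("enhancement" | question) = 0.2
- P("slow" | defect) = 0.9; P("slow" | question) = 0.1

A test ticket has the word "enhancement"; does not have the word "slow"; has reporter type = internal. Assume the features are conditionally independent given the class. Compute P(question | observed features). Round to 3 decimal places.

defect: 0.5 × 0.1 × 0.6 × (1−0.9) = 0.003
question: 0.5 × 0.65 × 0.2 × (1−0.1) = 0.0585
P(question | x) = 0.0585 / 0.0615 ≈ 0.951

0.951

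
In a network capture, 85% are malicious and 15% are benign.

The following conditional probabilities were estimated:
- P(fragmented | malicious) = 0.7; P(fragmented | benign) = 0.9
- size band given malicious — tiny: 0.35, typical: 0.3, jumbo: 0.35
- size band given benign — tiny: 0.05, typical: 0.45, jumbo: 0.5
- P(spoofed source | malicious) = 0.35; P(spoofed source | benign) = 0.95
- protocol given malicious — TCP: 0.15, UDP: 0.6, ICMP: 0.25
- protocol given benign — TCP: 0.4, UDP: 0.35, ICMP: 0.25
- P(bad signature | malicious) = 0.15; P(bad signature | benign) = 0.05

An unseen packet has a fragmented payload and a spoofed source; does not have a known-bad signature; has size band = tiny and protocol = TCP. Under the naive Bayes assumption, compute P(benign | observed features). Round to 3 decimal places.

malicious: 0.85 × 0.7 × 0.35 × 0.35 × 0.15 × (1−0.15) = 0.00929315625
benign: 0.15 × 0.9 × 0.05 × 0.95 × 0.4 × (1−0.05) = 0.00243675
P(benign | x) = 0.00243675 / 0.01172990625 ≈ 0.208

0.208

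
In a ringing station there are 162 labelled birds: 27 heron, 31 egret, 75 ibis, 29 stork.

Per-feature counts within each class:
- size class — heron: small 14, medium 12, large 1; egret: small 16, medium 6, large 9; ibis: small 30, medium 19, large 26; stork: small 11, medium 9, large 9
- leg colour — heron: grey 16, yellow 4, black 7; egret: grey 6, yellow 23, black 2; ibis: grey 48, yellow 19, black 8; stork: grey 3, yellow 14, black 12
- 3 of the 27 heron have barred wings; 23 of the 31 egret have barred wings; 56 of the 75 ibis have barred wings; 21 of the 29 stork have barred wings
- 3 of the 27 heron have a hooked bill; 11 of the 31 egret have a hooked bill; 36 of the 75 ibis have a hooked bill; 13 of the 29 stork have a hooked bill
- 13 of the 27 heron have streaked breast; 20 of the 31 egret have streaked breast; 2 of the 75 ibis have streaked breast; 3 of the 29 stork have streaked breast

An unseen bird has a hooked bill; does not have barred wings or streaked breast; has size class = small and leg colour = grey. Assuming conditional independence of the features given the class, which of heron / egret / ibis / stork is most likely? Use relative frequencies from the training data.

heron: (27/162) × (14/27) × (16/27) × (24/27) × (3/27) × (14/27) ≈ 0.00262264
egret: (31/162) × (16/31) × (6/31) × (8/31) × (11/31) × (11/31) ≈ 0.000621133
ibis: (75/162) × (30/75) × (48/75) × (19/75) × (36/75) × (73/75) ≈ 0.0140275
stork: (29/162) × (11/29) × (3/29) × (8/29) × (13/29) × (26/29) ≈ 0.000778778
Highest score → ibis.

ibis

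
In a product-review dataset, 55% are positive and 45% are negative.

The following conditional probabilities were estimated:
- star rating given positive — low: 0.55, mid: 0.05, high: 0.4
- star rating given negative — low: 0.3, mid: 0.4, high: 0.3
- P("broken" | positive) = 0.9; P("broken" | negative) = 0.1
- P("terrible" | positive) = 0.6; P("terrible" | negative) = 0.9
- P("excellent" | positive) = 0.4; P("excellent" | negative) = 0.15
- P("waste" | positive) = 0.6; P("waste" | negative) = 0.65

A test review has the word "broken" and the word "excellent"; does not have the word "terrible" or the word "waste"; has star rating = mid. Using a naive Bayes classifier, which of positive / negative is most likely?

positive

positive: 0.55 × 0.05 × 0.9 × (1−0.6) × 0.4 × (1−0.6) = 0.001584
negative: 0.45 × 0.4 × 0.1 × (1−0.9) × 0.15 × (1−0.65) = 0.0000945
Highest score → positive.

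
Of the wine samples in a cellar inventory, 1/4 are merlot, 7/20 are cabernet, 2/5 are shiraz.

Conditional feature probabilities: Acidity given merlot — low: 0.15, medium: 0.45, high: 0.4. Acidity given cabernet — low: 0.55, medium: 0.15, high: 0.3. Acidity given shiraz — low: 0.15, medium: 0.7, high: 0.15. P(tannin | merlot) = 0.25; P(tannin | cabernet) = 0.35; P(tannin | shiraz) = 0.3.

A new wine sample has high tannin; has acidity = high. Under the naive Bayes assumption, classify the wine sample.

cabernet

merlot: 0.25 × 0.4 × 0.25 = 0.025
cabernet: 0.35 × 0.3 × 0.35 = 0.03675
shiraz: 0.4 × 0.15 × 0.3 = 0.018
Highest score → cabernet.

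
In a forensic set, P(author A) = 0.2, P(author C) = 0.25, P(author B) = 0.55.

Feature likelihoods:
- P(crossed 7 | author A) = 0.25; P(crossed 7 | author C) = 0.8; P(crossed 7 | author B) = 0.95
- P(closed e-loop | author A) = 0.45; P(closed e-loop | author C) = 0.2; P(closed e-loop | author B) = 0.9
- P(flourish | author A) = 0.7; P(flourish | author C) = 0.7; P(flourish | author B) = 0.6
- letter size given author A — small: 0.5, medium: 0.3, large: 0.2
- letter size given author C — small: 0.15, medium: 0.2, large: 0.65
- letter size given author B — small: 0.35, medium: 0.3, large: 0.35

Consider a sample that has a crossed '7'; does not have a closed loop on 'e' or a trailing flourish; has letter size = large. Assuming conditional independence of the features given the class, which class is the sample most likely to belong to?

author C

author A: 0.2 × 0.25 × (1−0.45) × (1−0.7) × 0.2 = 0.00165
author C: 0.25 × 0.8 × (1−0.2) × (1−0.7) × 0.65 = 0.0312
author B: 0.55 × 0.95 × (1−0.9) × (1−0.6) × 0.35 = 0.007315
Highest score → author C.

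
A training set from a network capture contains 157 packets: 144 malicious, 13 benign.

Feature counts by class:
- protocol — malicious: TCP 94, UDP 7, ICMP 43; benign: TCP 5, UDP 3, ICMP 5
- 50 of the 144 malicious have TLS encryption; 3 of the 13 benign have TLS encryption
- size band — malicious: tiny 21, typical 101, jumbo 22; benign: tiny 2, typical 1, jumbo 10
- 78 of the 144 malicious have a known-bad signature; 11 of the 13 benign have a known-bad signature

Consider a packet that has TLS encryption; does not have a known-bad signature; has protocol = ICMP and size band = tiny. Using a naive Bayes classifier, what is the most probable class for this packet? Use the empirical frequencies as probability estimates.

malicious: (144/157) × (43/144) × (50/144) × (21/144) × (66/144) ≈ 0.00635645
benign: (13/157) × (5/13) × (3/13) × (2/13) × (2/13) ≈ 0.000173949
Highest score → malicious.

malicious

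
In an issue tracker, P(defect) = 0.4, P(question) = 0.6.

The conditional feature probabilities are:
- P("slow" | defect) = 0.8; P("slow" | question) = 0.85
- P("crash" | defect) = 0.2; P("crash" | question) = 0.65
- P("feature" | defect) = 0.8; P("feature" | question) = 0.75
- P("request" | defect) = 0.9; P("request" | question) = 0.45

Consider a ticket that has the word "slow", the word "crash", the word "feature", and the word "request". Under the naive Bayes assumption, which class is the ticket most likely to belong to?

defect: 0.4 × 0.8 × 0.2 × 0.8 × 0.9 = 0.04608
question: 0.6 × 0.85 × 0.65 × 0.75 × 0.45 = 0.11188125
Highest score → question.

question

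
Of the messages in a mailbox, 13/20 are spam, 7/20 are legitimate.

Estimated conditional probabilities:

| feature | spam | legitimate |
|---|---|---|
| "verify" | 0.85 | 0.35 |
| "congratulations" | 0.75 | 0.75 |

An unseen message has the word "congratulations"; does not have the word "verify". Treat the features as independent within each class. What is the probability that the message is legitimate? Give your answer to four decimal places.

0.7000

spam: 0.65 × (1−0.85) × 0.75 = 0.073125
legitimate: 0.35 × (1−0.35) × 0.75 = 0.170625
P(legitimate | x) = 0.170625 / 0.24375 ≈ 0.7000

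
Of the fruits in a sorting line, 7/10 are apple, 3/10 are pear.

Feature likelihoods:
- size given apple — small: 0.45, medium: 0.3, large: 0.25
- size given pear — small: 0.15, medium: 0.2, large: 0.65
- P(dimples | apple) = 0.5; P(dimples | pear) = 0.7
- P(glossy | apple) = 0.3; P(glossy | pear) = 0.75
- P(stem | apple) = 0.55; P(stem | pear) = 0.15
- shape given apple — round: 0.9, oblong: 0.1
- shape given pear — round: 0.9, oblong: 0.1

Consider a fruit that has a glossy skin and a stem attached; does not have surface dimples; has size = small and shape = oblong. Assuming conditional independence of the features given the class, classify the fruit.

apple: 0.7 × 0.45 × (1−0.5) × 0.3 × 0.55 × 0.1 = 0.00259875
pear: 0.3 × 0.15 × (1−0.7) × 0.75 × 0.15 × 0.1 = 0.000151875
Highest score → apple.

apple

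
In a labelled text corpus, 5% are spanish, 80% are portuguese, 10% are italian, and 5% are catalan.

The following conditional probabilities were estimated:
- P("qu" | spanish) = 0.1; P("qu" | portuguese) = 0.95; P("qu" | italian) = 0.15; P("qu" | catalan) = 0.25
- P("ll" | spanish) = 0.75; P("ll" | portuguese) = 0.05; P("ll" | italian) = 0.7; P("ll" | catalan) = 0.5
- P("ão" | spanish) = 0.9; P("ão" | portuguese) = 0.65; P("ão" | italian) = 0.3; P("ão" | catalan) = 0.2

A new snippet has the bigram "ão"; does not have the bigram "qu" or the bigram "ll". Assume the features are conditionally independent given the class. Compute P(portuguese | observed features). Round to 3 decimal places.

0.534

spanish: 0.05 × (1−0.1) × (1−0.75) × 0.9 = 0.010125
portuguese: 0.8 × (1−0.95) × (1−0.05) × 0.65 = 0.0247
italian: 0.1 × (1−0.15) × (1−0.7) × 0.3 = 0.00765
catalan: 0.05 × (1−0.25) × (1−0.5) × 0.2 = 0.00375
P(portuguese | x) = 0.0247 / 0.046225 ≈ 0.534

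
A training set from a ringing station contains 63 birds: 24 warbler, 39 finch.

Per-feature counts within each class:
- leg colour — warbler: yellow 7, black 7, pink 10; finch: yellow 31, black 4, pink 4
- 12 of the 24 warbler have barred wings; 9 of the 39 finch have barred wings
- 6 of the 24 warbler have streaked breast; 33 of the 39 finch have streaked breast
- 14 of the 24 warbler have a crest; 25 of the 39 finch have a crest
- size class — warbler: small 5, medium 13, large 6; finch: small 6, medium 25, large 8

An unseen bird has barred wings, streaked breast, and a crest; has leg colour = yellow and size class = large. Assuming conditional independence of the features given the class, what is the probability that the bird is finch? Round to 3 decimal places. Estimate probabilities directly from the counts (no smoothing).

0.862

warbler: (24/63) × (7/24) × (12/24) × (6/24) × (14/24) × (6/24) ≈ 0.00202546
finch: (39/63) × (31/39) × (9/39) × (33/39) × (25/39) × (8/39) ≈ 0.0126342
P(finch | x) = 0.0126342 / 0.01465966 ≈ 0.862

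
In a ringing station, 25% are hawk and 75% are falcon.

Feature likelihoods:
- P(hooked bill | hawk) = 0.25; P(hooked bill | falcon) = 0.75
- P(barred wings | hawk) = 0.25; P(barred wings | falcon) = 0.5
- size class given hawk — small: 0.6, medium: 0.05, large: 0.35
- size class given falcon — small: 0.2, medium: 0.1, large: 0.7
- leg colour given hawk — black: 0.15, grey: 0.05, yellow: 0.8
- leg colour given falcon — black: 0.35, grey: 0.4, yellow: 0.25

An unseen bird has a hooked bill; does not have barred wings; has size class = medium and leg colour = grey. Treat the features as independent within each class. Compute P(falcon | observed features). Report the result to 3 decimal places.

0.990

hawk: 0.25 × 0.25 × (1−0.25) × 0.05 × 0.05 = 0.0001171875
falcon: 0.75 × 0.75 × (1−0.5) × 0.1 × 0.4 = 0.01125
P(falcon | x) = 0.01125 / 0.0113671875 ≈ 0.990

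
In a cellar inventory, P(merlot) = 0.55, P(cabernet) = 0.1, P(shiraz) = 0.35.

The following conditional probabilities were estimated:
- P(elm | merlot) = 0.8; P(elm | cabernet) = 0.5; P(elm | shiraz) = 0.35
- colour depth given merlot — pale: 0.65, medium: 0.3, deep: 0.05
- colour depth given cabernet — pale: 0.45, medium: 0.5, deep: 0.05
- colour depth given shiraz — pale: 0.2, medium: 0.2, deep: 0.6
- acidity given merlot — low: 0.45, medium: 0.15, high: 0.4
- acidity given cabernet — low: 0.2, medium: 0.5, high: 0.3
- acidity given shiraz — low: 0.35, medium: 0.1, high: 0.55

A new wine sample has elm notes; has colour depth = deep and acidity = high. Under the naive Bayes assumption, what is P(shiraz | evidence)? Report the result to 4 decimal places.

merlot: 0.55 × 0.8 × 0.05 × 0.4 = 0.0088
cabernet: 0.1 × 0.5 × 0.05 × 0.3 = 0.00075
shiraz: 0.35 × 0.35 × 0.6 × 0.55 = 0.040425
P(shiraz | x) = 0.040425 / 0.049975 ≈ 0.8089

0.8089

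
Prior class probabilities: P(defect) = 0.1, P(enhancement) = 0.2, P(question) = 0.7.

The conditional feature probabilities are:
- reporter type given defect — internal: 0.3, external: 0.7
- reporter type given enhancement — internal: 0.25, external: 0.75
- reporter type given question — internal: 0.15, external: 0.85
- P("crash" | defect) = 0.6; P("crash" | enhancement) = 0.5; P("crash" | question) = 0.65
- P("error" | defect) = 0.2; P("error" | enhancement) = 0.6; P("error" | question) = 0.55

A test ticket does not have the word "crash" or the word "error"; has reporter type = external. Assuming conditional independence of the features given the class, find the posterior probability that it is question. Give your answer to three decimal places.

defect: 0.1 × 0.7 × (1−0.6) × (1−0.2) = 0.0224
enhancement: 0.2 × 0.75 × (1−0.5) × (1−0.6) = 0.03
question: 0.7 × 0.85 × (1−0.65) × (1−0.55) = 0.0937125
P(question | x) = 0.0937125 / 0.1461125 ≈ 0.641

0.641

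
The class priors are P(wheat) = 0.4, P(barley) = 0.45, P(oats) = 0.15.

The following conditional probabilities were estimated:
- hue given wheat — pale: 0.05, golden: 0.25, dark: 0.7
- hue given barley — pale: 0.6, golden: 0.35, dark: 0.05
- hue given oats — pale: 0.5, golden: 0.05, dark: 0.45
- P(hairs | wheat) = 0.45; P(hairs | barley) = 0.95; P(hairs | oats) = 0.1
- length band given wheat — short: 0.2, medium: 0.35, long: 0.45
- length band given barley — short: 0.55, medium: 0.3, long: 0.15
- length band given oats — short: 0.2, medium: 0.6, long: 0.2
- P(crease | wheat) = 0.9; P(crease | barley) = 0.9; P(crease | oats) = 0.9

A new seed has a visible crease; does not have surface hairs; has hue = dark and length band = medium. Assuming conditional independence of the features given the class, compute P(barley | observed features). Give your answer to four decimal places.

wheat: 0.4 × 0.7 × (1−0.45) × 0.35 × 0.9 = 0.04851
barley: 0.45 × 0.05 × (1−0.95) × 0.3 × 0.9 = 0.00030375
oats: 0.15 × 0.45 × (1−0.1) × 0.6 × 0.9 = 0.032805
P(barley | x) = 0.00030375 / 0.08161875 ≈ 0.0037

0.0037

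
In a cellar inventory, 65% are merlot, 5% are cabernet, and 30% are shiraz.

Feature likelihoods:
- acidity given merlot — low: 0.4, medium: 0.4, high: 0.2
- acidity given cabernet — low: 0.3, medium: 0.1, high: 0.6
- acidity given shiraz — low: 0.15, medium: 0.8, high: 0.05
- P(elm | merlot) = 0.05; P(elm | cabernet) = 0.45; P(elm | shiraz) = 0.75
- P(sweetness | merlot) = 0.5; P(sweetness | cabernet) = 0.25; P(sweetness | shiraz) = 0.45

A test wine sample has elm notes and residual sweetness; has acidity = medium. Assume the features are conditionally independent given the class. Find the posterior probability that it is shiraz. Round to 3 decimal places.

0.920

merlot: 0.65 × 0.4 × 0.05 × 0.5 = 0.0065
cabernet: 0.05 × 0.1 × 0.45 × 0.25 = 0.0005625
shiraz: 0.3 × 0.8 × 0.75 × 0.45 = 0.081
P(shiraz | x) = 0.081 / 0.0880625 ≈ 0.920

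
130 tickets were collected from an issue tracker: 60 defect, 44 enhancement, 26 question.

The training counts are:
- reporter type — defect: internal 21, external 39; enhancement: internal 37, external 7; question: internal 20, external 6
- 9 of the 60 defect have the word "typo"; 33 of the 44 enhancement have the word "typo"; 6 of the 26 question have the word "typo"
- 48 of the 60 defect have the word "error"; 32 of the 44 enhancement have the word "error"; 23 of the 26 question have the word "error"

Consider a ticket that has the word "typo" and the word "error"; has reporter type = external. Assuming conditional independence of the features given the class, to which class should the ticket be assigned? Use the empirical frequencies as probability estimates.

defect: (60/130) × (39/60) × (9/60) × (48/60) = 0.036
enhancement: (44/130) × (7/44) × (33/44) × (32/44) ≈ 0.0293706
question: (26/130) × (6/26) × (6/26) × (23/26) ≈ 0.00942194
Highest score → defect.

defect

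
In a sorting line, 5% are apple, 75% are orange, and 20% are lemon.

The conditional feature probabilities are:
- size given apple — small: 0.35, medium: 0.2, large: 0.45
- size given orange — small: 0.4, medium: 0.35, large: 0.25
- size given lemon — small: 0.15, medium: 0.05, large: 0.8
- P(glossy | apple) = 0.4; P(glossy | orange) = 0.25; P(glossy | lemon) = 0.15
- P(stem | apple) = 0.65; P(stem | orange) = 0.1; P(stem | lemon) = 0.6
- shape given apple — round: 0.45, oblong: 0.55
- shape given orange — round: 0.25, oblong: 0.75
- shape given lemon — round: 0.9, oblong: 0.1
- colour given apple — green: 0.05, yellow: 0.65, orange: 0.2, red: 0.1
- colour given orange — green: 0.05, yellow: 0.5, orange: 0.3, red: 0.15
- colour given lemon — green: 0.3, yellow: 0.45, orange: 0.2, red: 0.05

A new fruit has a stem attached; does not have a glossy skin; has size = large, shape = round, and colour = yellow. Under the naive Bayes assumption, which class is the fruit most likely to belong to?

lemon

apple: 0.05 × 0.45 × (1−0.4) × 0.65 × 0.45 × 0.65 = 0.0025666875
orange: 0.75 × 0.25 × (1−0.25) × 0.1 × 0.25 × 0.5 = 0.0017578125
lemon: 0.2 × 0.8 × (1−0.15) × 0.6 × 0.9 × 0.45 = 0.033048
Highest score → lemon.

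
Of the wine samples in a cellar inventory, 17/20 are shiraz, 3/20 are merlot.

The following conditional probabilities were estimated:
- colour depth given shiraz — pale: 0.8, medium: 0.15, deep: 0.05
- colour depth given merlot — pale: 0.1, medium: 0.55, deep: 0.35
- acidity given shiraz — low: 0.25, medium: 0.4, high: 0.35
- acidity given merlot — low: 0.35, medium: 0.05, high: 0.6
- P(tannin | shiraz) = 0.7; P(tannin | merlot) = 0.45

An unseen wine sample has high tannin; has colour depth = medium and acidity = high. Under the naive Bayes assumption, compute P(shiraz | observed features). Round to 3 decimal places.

0.584

shiraz: 0.85 × 0.15 × 0.35 × 0.7 = 0.0312375
merlot: 0.15 × 0.55 × 0.6 × 0.45 = 0.022275
P(shiraz | x) = 0.0312375 / 0.0535125 ≈ 0.584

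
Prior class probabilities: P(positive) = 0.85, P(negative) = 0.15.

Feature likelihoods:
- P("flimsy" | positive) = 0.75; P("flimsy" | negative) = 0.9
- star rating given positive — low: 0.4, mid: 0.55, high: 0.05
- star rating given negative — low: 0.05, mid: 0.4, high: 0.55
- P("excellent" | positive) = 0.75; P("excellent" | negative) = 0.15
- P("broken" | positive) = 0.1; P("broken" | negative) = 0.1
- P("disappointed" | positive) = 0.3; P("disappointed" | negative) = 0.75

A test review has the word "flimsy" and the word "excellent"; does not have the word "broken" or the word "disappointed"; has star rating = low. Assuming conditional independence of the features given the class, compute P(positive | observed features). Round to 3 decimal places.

0.998

positive: 0.85 × 0.75 × 0.4 × 0.75 × (1−0.1) × (1−0.3) = 0.1204875
negative: 0.15 × 0.9 × 0.05 × 0.15 × (1−0.1) × (1−0.75) = 0.0002278125
P(positive | x) = 0.1204875 / 0.1207153125 ≈ 0.998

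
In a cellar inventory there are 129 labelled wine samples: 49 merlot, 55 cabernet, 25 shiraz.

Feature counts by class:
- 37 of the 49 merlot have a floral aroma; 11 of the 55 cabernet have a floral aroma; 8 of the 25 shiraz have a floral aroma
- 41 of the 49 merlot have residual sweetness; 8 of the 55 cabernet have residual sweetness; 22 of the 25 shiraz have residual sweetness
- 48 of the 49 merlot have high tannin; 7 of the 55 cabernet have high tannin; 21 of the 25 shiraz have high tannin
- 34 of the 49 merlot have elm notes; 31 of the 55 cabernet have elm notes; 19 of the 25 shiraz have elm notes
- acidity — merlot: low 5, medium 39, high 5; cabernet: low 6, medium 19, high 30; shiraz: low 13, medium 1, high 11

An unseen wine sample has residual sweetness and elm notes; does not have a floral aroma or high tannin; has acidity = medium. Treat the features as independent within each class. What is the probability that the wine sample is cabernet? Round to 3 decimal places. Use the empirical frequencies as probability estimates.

merlot: (49/129) × (12/49) × (41/49) × (1/49) × (34/49) × (39/49) ≈ 0.000877273
cabernet: (55/129) × (44/55) × (8/55) × (48/55) × (31/55) × (19/55) ≈ 0.0084306
shiraz: (25/129) × (17/25) × (22/25) × (4/25) × (19/25) × (1/25) ≈ 0.000564073
P(cabernet | x) = 0.0084306 / 0.009871946 ≈ 0.854

0.854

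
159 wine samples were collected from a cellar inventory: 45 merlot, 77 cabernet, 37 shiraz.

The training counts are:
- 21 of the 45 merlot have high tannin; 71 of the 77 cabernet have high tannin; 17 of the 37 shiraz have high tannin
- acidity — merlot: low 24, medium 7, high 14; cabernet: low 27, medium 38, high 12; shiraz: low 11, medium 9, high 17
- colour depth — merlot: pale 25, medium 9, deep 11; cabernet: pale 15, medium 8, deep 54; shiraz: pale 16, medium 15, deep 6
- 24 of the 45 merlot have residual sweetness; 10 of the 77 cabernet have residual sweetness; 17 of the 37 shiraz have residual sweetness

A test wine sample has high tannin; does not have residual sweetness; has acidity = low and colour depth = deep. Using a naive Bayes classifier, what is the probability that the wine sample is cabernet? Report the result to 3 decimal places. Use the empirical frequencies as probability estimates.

merlot: (45/159) × (21/45) × (24/45) × (11/45) × (21/45) ≈ 0.00803541
cabernet: (77/159) × (71/77) × (27/77) × (54/77) × (67/77) ≈ 0.095548
shiraz: (37/159) × (17/37) × (11/37) × (6/37) × (20/37) ≈ 0.00278625
P(cabernet | x) = 0.095548 / 0.10636966 ≈ 0.898

0.898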